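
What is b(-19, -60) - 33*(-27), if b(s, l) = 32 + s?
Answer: 904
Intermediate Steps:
b(-19, -60) - 33*(-27) = (32 - 19) - 33*(-27) = 13 + 891 = 904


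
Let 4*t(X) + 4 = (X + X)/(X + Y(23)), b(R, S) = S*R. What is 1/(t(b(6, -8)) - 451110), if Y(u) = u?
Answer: -25/11277751 ≈ -2.2168e-6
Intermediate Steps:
b(R, S) = R*S
t(X) = -1 + X/(2*(23 + X)) (t(X) = -1 + ((X + X)/(X + 23))/4 = -1 + ((2*X)/(23 + X))/4 = -1 + (2*X/(23 + X))/4 = -1 + X/(2*(23 + X)))
1/(t(b(6, -8)) - 451110) = 1/((-46 - 6*(-8))/(2*(23 + 6*(-8))) - 451110) = 1/((-46 - 1*(-48))/(2*(23 - 48)) - 451110) = 1/((1/2)*(-46 + 48)/(-25) - 451110) = 1/((1/2)*(-1/25)*2 - 451110) = 1/(-1/25 - 451110) = 1/(-11277751/25) = -25/11277751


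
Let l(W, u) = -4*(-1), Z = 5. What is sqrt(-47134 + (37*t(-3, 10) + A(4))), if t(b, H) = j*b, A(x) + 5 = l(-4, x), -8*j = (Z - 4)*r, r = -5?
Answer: I*sqrt(755270)/4 ≈ 217.27*I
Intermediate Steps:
l(W, u) = 4
j = 5/8 (j = -(5 - 4)*(-5)/8 = -(-5)/8 = -1/8*(-5) = 5/8 ≈ 0.62500)
A(x) = -1 (A(x) = -5 + 4 = -1)
t(b, H) = 5*b/8
sqrt(-47134 + (37*t(-3, 10) + A(4))) = sqrt(-47134 + (37*((5/8)*(-3)) - 1)) = sqrt(-47134 + (37*(-15/8) - 1)) = sqrt(-47134 + (-555/8 - 1)) = sqrt(-47134 - 563/8) = sqrt(-377635/8) = I*sqrt(755270)/4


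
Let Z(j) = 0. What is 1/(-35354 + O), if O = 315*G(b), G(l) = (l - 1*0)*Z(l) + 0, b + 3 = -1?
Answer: -1/35354 ≈ -2.8285e-5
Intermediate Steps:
b = -4 (b = -3 - 1 = -4)
G(l) = 0 (G(l) = (l - 1*0)*0 + 0 = (l + 0)*0 + 0 = l*0 + 0 = 0 + 0 = 0)
O = 0 (O = 315*0 = 0)
1/(-35354 + O) = 1/(-35354 + 0) = 1/(-35354) = -1/35354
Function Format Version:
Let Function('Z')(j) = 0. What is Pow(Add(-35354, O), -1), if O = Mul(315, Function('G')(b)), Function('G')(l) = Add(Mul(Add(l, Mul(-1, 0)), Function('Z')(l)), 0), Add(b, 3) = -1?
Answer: Rational(-1, 35354) ≈ -2.8285e-5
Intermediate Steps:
b = -4 (b = Add(-3, -1) = -4)
Function('G')(l) = 0 (Function('G')(l) = Add(Mul(Add(l, Mul(-1, 0)), 0), 0) = Add(Mul(Add(l, 0), 0), 0) = Add(Mul(l, 0), 0) = Add(0, 0) = 0)
O = 0 (O = Mul(315, 0) = 0)
Pow(Add(-35354, O), -1) = Pow(Add(-35354, 0), -1) = Pow(-35354, -1) = Rational(-1, 35354)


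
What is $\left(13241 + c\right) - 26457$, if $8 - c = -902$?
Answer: $-12306$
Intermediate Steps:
$c = 910$ ($c = 8 - -902 = 8 + 902 = 910$)
$\left(13241 + c\right) - 26457 = \left(13241 + 910\right) - 26457 = 14151 - 26457 = -12306$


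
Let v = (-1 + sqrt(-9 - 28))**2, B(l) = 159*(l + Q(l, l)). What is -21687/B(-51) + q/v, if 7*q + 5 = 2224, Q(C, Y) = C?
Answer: (7229*sqrt(37) + 726729*I)/(5406*(sqrt(37) - 18*I)) ≈ -6.5658 + 2.6707*I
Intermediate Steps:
B(l) = 318*l (B(l) = 159*(l + l) = 159*(2*l) = 318*l)
q = 317 (q = -5/7 + (1/7)*2224 = -5/7 + 2224/7 = 317)
v = (-1 + I*sqrt(37))**2 (v = (-1 + sqrt(-37))**2 = (-1 + I*sqrt(37))**2 ≈ -36.0 - 12.166*I)
-21687/B(-51) + q/v = -21687/(318*(-51)) + 317/((1 - I*sqrt(37))**2) = -21687/(-16218) + 317/(1 - I*sqrt(37))**2 = -21687*(-1/16218) + 317/(1 - I*sqrt(37))**2 = 7229/5406 + 317/(1 - I*sqrt(37))**2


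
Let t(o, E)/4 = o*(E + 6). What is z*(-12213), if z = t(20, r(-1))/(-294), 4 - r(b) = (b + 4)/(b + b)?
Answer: 1872660/49 ≈ 38218.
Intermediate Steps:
r(b) = 4 - (4 + b)/(2*b) (r(b) = 4 - (b + 4)/(b + b) = 4 - (4 + b)/(2*b))
t(o, E) = 4*o*(6 + E) (t(o, E) = 4*(o*(E + 6)) = 4*(o*(6 + E)) = 4*o*(6 + E))
z = -460/147 (z = (4*20*(6 + (7/2 - 2/(-1))))/(-294) = (4*20*(6 + (7/2 - 2*(-1))))*(-1/294) = (4*20*(6 + (7/2 + 2)))*(-1/294) = (4*20*(6 + 11/2))*(-1/294) = (4*20*(23/2))*(-1/294) = 920*(-1/294) = -460/147 ≈ -3.1292)
z*(-12213) = -460/147*(-12213) = 1872660/49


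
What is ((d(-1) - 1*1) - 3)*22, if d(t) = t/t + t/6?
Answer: -209/3 ≈ -69.667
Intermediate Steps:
d(t) = 1 + t/6 (d(t) = 1 + t*(1/6) = 1 + t/6)
((d(-1) - 1*1) - 3)*22 = (((1 + (1/6)*(-1)) - 1*1) - 3)*22 = (((1 - 1/6) - 1) - 3)*22 = ((5/6 - 1) - 3)*22 = (-1/6 - 3)*22 = -19/6*22 = -209/3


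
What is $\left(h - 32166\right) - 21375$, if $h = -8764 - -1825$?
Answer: $-60480$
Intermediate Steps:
$h = -6939$ ($h = -8764 + 1825 = -6939$)
$\left(h - 32166\right) - 21375 = \left(-6939 - 32166\right) - 21375 = -39105 - 21375 = -60480$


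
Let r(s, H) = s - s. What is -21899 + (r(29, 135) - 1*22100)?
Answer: -43999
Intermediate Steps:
r(s, H) = 0
-21899 + (r(29, 135) - 1*22100) = -21899 + (0 - 1*22100) = -21899 + (0 - 22100) = -21899 - 22100 = -43999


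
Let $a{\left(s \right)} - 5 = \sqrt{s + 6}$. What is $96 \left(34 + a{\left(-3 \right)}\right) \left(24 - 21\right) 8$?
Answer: $89856 + 2304 \sqrt{3} \approx 93847.0$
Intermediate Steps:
$a{\left(s \right)} = 5 + \sqrt{6 + s}$ ($a{\left(s \right)} = 5 + \sqrt{s + 6} = 5 + \sqrt{6 + s}$)
$96 \left(34 + a{\left(-3 \right)}\right) \left(24 - 21\right) 8 = 96 \left(34 + \left(5 + \sqrt{6 - 3}\right)\right) \left(24 - 21\right) 8 = 96 \left(34 + \left(5 + \sqrt{3}\right)\right) 3 \cdot 8 = 96 \left(39 + \sqrt{3}\right) 3 \cdot 8 = 96 \left(117 + 3 \sqrt{3}\right) 8 = \left(11232 + 288 \sqrt{3}\right) 8 = 89856 + 2304 \sqrt{3}$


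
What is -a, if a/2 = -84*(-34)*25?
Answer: -142800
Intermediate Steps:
a = 142800 (a = 2*(-84*(-34)*25) = 2*(2856*25) = 2*71400 = 142800)
-a = -1*142800 = -142800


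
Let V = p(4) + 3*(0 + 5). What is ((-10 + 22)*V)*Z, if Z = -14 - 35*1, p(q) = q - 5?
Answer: -8232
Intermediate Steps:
p(q) = -5 + q
Z = -49 (Z = -14 - 35 = -49)
V = 14 (V = (-5 + 4) + 3*(0 + 5) = -1 + 3*5 = -1 + 15 = 14)
((-10 + 22)*V)*Z = ((-10 + 22)*14)*(-49) = (12*14)*(-49) = 168*(-49) = -8232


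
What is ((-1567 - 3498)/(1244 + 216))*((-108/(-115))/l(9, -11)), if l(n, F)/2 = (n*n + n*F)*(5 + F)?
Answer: -1013/67160 ≈ -0.015083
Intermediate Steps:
l(n, F) = 2*(5 + F)*(n² + F*n) (l(n, F) = 2*((n*n + n*F)*(5 + F)) = 2*((n² + F*n)*(5 + F)) = 2*((5 + F)*(n² + F*n)) = 2*(5 + F)*(n² + F*n))
((-1567 - 3498)/(1244 + 216))*((-108/(-115))/l(9, -11)) = ((-1567 - 3498)/(1244 + 216))*((-108/(-115))/((2*9*((-11)² + 5*(-11) + 5*9 - 11*9)))) = (-5065/1460)*((-108*(-1/115))/((2*9*(121 - 55 + 45 - 99)))) = (-5065*1/1460)*(108/(115*((2*9*12)))) = -27351/(8395*216) = -1013/292*1/230 = -1013/67160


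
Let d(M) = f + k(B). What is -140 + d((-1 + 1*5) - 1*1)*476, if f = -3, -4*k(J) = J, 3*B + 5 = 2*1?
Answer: -1449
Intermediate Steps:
B = -1 (B = -5/3 + (2*1)/3 = -5/3 + (⅓)*2 = -5/3 + ⅔ = -1)
k(J) = -J/4
d(M) = -11/4 (d(M) = -3 - ¼*(-1) = -3 + ¼ = -11/4)
-140 + d((-1 + 1*5) - 1*1)*476 = -140 - 11/4*476 = -140 - 1309 = -1449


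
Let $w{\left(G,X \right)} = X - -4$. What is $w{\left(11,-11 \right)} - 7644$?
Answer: $-7651$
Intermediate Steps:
$w{\left(G,X \right)} = 4 + X$ ($w{\left(G,X \right)} = X + 4 = 4 + X$)
$w{\left(11,-11 \right)} - 7644 = \left(4 - 11\right) - 7644 = -7 - 7644 = -7651$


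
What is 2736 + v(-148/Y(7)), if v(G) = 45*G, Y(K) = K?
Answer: 12492/7 ≈ 1784.6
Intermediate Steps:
2736 + v(-148/Y(7)) = 2736 + 45*(-148/7) = 2736 - 6660/7 = 12492/7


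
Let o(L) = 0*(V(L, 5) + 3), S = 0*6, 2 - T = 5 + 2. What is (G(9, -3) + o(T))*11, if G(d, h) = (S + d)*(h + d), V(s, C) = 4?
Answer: 594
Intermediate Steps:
T = -5 (T = 2 - (5 + 2) = 2 - 1*7 = 2 - 7 = -5)
S = 0
G(d, h) = d*(d + h) (G(d, h) = (0 + d)*(h + d) = d*(d + h))
o(L) = 0 (o(L) = 0*(4 + 3) = 0*7 = 0)
(G(9, -3) + o(T))*11 = (9*(9 - 3) + 0)*11 = (9*6 + 0)*11 = (54 + 0)*11 = 54*11 = 594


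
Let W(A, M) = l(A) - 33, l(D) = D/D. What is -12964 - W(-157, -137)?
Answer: -12932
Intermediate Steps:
l(D) = 1
W(A, M) = -32 (W(A, M) = 1 - 33 = -32)
-12964 - W(-157, -137) = -12964 - 1*(-32) = -12964 + 32 = -12932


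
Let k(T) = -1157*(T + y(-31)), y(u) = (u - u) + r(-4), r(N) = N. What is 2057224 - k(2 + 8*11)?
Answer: 2156726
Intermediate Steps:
y(u) = -4 (y(u) = (u - u) - 4 = 0 - 4 = -4)
k(T) = 4628 - 1157*T (k(T) = -1157*(T - 4) = -1157*(-4 + T) = 4628 - 1157*T)
2057224 - k(2 + 8*11) = 2057224 - (4628 - 1157*(2 + 8*11)) = 2057224 - (4628 - 1157*(2 + 88)) = 2057224 - (4628 - 1157*90) = 2057224 - (4628 - 104130) = 2057224 - 1*(-99502) = 2057224 + 99502 = 2156726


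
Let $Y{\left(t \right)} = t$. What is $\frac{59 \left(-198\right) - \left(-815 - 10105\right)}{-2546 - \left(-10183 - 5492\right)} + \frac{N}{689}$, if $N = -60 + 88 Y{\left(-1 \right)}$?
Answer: $- \frac{2468110}{9045881} \approx -0.27284$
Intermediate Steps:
$N = -148$ ($N = -60 + 88 \left(-1\right) = -60 - 88 = -148$)
$\frac{59 \left(-198\right) - \left(-815 - 10105\right)}{-2546 - \left(-10183 - 5492\right)} + \frac{N}{689} = \frac{59 \left(-198\right) - \left(-815 - 10105\right)}{-2546 - \left(-10183 - 5492\right)} - \frac{148}{689} = \frac{-11682 - -10920}{-2546 - -15675} - \frac{148}{689} = \frac{-11682 + 10920}{-2546 + 15675} - \frac{148}{689} = - \frac{762}{13129} - \frac{148}{689} = - \frac{2468110}{9045881}$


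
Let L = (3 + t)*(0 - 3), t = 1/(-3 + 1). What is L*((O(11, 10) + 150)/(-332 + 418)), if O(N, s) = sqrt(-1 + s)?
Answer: -2295/172 ≈ -13.343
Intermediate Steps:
t = -1/2 (t = 1/(-2) = -1/2 ≈ -0.50000)
L = -15/2 (L = (3 - 1/2)*(0 - 3) = (5/2)*(-3) = -15/2 ≈ -7.5000)
L*((O(11, 10) + 150)/(-332 + 418)) = -15*(sqrt(-1 + 10) + 150)/(2*(-332 + 418)) = -15*(sqrt(9) + 150)/(2*86) = -15*(3 + 150)/(2*86) = -2295/(2*86) = -15/2*153/86 = -2295/172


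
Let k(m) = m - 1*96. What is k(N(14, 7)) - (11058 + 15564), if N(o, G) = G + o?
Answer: -26697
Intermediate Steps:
k(m) = -96 + m (k(m) = m - 96 = -96 + m)
k(N(14, 7)) - (11058 + 15564) = (-96 + (7 + 14)) - (11058 + 15564) = (-96 + 21) - 1*26622 = -75 - 26622 = -26697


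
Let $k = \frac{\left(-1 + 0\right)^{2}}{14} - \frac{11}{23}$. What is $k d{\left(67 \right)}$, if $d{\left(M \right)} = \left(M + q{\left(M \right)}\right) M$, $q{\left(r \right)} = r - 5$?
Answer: $- \frac{1132233}{322} \approx -3516.3$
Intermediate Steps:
$q{\left(r \right)} = -5 + r$ ($q{\left(r \right)} = r - 5 = -5 + r$)
$d{\left(M \right)} = M \left(-5 + 2 M\right)$ ($d{\left(M \right)} = \left(M + \left(-5 + M\right)\right) M = \left(-5 + 2 M\right) M = M \left(-5 + 2 M\right)$)
$k = - \frac{131}{322}$ ($k = \left(-1\right)^{2} \cdot \frac{1}{14} - \frac{11}{23} = 1 \cdot \frac{1}{14} - \frac{11}{23} = \frac{1}{14} - \frac{11}{23} = - \frac{131}{322} \approx -0.40683$)
$k d{\left(67 \right)} = - \frac{131 \cdot 67 \left(-5 + 2 \cdot 67\right)}{322} = - \frac{131 \cdot 67 \left(-5 + 134\right)}{322} = - \frac{131 \cdot 67 \cdot 129}{322} = \left(- \frac{131}{322}\right) 8643 = - \frac{1132233}{322}$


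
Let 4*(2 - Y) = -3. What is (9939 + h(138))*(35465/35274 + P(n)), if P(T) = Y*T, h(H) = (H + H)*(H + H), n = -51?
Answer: -281981472035/23516 ≈ -1.1991e+7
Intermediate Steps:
Y = 11/4 (Y = 2 - 1/4*(-3) = 2 + 3/4 = 11/4 ≈ 2.7500)
h(H) = 4*H**2 (h(H) = (2*H)*(2*H) = 4*H**2)
P(T) = 11*T/4
(9939 + h(138))*(35465/35274 + P(n)) = (9939 + 4*138**2)*(35465/35274 + (11/4)*(-51)) = (9939 + 4*19044)*(35465*(1/35274) - 561/4) = (9939 + 76176)*(35465/35274 - 561/4) = 86115*(-9823427/70548) = -281981472035/23516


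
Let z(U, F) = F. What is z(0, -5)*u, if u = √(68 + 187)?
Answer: -5*√255 ≈ -79.844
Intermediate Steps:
u = √255 ≈ 15.969
z(0, -5)*u = -5*√255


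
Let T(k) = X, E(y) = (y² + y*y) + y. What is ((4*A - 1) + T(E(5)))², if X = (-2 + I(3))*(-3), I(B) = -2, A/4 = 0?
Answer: 121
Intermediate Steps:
A = 0 (A = 4*0 = 0)
E(y) = y + 2*y² (E(y) = (y² + y²) + y = 2*y² + y = y + 2*y²)
X = 12 (X = (-2 - 2)*(-3) = -4*(-3) = 12)
T(k) = 12
((4*A - 1) + T(E(5)))² = ((4*0 - 1) + 12)² = ((0 - 1) + 12)² = (-1 + 12)² = 11² = 121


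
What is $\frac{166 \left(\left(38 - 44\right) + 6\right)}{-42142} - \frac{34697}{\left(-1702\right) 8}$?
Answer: $\frac{34697}{13616} \approx 2.5483$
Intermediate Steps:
$\frac{166 \left(\left(38 - 44\right) + 6\right)}{-42142} - \frac{34697}{\left(-1702\right) 8} = 166 \left(-6 + 6\right) \left(- \frac{1}{42142}\right) - \frac{34697}{-13616} = 166 \cdot 0 \left(- \frac{1}{42142}\right) - - \frac{34697}{13616} = 0 \left(- \frac{1}{42142}\right) + \frac{34697}{13616} = 0 + \frac{34697}{13616} = \frac{34697}{13616}$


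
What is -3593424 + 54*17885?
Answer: -2627634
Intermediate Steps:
-3593424 + 54*17885 = -3593424 + 965790 = -2627634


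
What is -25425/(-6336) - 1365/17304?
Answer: 285255/72512 ≈ 3.9339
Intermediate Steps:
-25425/(-6336) - 1365/17304 = -25425*(-1/6336) - 1365*1/17304 = 2825/704 - 65/824 = 285255/72512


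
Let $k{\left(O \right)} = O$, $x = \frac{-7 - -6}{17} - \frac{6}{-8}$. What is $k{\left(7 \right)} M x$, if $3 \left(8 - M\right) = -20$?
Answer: $\frac{3619}{51} \approx 70.961$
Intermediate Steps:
$M = \frac{44}{3}$ ($M = 8 - - \frac{20}{3} = 8 + \frac{20}{3} = \frac{44}{3} \approx 14.667$)
$x = \frac{47}{68}$ ($x = \left(-7 + 6\right) \frac{1}{17} - - \frac{3}{4} = \left(-1\right) \frac{1}{17} + \frac{3}{4} = - \frac{1}{17} + \frac{3}{4} = \frac{47}{68} \approx 0.69118$)
$k{\left(7 \right)} M x = 7 \cdot \frac{44}{3} \cdot \frac{47}{68} = \frac{308}{3} \cdot \frac{47}{68} = \frac{3619}{51}$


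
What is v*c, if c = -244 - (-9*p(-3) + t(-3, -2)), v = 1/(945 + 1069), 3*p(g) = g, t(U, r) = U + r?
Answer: -124/1007 ≈ -0.12314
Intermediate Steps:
p(g) = g/3
v = 1/2014 ≈ 0.00049652
c = -248 (c = -244 - (-3*(-3) + (-3 - 2)) = -244 - (-9*(-1) - 5) = -244 - (9 - 5) = -244 - 1*4 = -244 - 4 = -248)
v*c = (1/2014)*(-248) = -124/1007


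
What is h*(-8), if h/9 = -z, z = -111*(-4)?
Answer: 31968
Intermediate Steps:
z = 444
h = -3996 (h = 9*(-1*444) = 9*(-444) = -3996)
h*(-8) = -3996*(-8) = 31968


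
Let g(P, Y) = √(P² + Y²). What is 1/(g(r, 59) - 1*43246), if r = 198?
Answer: -43246/1870173831 - √42685/1870173831 ≈ -2.3235e-5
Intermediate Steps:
1/(g(r, 59) - 1*43246) = 1/(√(198² + 59²) - 1*43246) = 1/(√(39204 + 3481) - 43246) = 1/(√42685 - 43246) = 1/(-43246 + √42685)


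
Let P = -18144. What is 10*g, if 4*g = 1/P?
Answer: -5/36288 ≈ -0.00013779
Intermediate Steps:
g = -1/72576 (g = (1/4)/(-18144) = (1/4)*(-1/18144) = -1/72576 ≈ -1.3779e-5)
10*g = 10*(-1/72576) = -5/36288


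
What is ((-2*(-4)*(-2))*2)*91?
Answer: -2912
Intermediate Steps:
((-2*(-4)*(-2))*2)*91 = ((8*(-2))*2)*91 = -16*2*91 = -32*91 = -2912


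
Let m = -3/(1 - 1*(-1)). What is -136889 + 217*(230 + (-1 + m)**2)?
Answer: -342491/4 ≈ -85623.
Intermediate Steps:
m = -3/2 (m = -3/(1 + 1) = -3/2 ≈ -1.5000)
-136889 + 217*(230 + (-1 + m)**2) = -136889 + 217*(230 + (-1 - 3/2)**2) = -136889 + 217*(230 + (-5/2)**2) = -136889 + 217*(230 + 25/4) = -136889 + 217*(945/4) = -136889 + 205065/4 = -342491/4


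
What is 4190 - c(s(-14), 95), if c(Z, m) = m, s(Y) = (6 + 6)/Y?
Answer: 4095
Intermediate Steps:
s(Y) = 12/Y
4190 - c(s(-14), 95) = 4190 - 1*95 = 4190 - 95 = 4095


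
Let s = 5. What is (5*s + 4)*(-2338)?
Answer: -67802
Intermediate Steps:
(5*s + 4)*(-2338) = (5*5 + 4)*(-2338) = (25 + 4)*(-2338) = 29*(-2338) = -67802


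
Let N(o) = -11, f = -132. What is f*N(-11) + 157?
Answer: 1609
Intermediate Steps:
f*N(-11) + 157 = -132*(-11) + 157 = 1452 + 157 = 1609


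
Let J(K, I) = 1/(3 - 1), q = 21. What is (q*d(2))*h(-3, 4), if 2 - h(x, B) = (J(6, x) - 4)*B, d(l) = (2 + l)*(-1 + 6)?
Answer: 6720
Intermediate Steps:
J(K, I) = ½ (J(K, I) = 1/2 = ½)
d(l) = 10 + 5*l (d(l) = (2 + l)*5 = 10 + 5*l)
h(x, B) = 2 + 7*B/2 (h(x, B) = 2 - (½ - 4)*B = 2 - (-7)*B/2 = 2 + 7*B/2)
(q*d(2))*h(-3, 4) = (21*(10 + 5*2))*(2 + (7/2)*4) = (21*(10 + 10))*(2 + 14) = (21*20)*16 = 420*16 = 6720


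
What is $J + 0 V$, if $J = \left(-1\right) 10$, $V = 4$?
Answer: $-10$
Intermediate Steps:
$J = -10$
$J + 0 V = -10 + 0 \cdot 4 = -10 + 0 = -10$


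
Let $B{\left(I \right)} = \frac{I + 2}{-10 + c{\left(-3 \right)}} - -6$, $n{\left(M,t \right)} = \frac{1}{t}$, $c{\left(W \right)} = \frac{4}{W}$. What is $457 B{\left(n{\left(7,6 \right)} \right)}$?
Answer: $\frac{180515}{68} \approx 2654.6$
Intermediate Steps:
$B{\left(I \right)} = \frac{99}{17} - \frac{3 I}{34}$ ($B{\left(I \right)} = \frac{I + 2}{-10 + \frac{4}{-3}} - -6 = \frac{2 + I}{-10 + 4 \left(- \frac{1}{3}\right)} + 6 = \frac{2 + I}{-10 - \frac{4}{3}} + 6 = \frac{2 + I}{- \frac{34}{3}} + 6 = \left(2 + I\right) \left(- \frac{3}{34}\right) + 6 = \left(- \frac{3}{17} - \frac{3 I}{34}\right) + 6 = \frac{99}{17} - \frac{3 I}{34}$)
$457 B{\left(n{\left(7,6 \right)} \right)} = 457 \left(\frac{99}{17} - \frac{3}{34 \cdot 6}\right) = 457 \left(\frac{99}{17} - \frac{1}{68}\right) = 457 \cdot \frac{395}{68} = \frac{180515}{68}$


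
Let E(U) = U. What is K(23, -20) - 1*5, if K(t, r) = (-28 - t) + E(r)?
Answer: -76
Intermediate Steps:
K(t, r) = -28 + r - t (K(t, r) = (-28 - t) + r = -28 + r - t)
K(23, -20) - 1*5 = (-28 - 20 - 1*23) - 1*5 = (-28 - 20 - 23) - 5 = -71 - 5 = -76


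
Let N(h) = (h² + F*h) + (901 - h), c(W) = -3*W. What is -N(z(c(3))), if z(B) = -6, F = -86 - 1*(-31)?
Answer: -1273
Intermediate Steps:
F = -55 (F = -86 + 31 = -55)
N(h) = 901 + h² - 56*h (N(h) = (h² - 55*h) + (901 - h) = 901 + h² - 56*h)
-N(z(c(3))) = -(901 + (-6)² - 56*(-6)) = -(901 + 36 + 336) = -1*1273 = -1273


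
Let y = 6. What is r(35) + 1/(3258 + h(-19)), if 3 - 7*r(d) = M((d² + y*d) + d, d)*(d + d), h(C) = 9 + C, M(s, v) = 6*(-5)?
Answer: 139399/464 ≈ 300.43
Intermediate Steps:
M(s, v) = -30
r(d) = 3/7 + 60*d/7 (r(d) = 3/7 - (-30)*(d + d)/7 = 3/7 - (-30)*2*d/7 = 3/7 - (-60)*d/7 = 3/7 + 60*d/7)
r(35) + 1/(3258 + h(-19)) = (3/7 + (60/7)*35) + 1/(3258 + (9 - 19)) = (3/7 + 300) + 1/(3258 - 10) = 2103/7 + 1/3248 = 139399/464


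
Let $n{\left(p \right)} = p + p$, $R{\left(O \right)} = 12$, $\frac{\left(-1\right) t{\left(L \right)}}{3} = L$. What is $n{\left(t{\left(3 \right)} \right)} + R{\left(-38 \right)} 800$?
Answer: $9582$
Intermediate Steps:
$t{\left(L \right)} = - 3 L$
$n{\left(p \right)} = 2 p$
$n{\left(t{\left(3 \right)} \right)} + R{\left(-38 \right)} 800 = 2 \left(\left(-3\right) 3\right) + 12 \cdot 800 = 2 \left(-9\right) + 9600 = -18 + 9600 = 9582$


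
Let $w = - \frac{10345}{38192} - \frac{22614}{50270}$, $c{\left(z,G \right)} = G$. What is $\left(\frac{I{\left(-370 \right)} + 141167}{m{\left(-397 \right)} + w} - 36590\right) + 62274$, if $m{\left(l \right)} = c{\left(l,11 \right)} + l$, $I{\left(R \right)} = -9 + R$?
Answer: $\frac{77683020247596}{3068056559} \approx 25320.0$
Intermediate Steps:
$w = - \frac{5717839}{7933520}$ ($w = \left(-10345\right) \frac{1}{38192} - \frac{11307}{25135} = - \frac{10345}{38192} - \frac{11307}{25135} = - \frac{5717839}{7933520} \approx -0.72072$)
$m{\left(l \right)} = 11 + l$
$\left(\frac{I{\left(-370 \right)} + 141167}{m{\left(-397 \right)} + w} - 36590\right) + 62274 = \left(\frac{\left(-9 - 370\right) + 141167}{\left(11 - 397\right) - \frac{5717839}{7933520}} - 36590\right) + 62274 = \left(\frac{-379 + 141167}{-386 - \frac{5717839}{7933520}} - 36590\right) + 62274 = \left(\frac{140788}{- \frac{3068056559}{7933520}} - 36590\right) + 62274 = \left(140788 \left(- \frac{7933520}{3068056559}\right) - 36590\right) + 62274 = \left(- \frac{1116944413760}{3068056559} - 36590\right) + 62274 = - \frac{113377133907570}{3068056559} + 62274 = \frac{77683020247596}{3068056559}$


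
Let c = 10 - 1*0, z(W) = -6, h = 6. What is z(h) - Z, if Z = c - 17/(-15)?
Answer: -257/15 ≈ -17.133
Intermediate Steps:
c = 10 (c = 10 + 0 = 10)
Z = 167/15 (Z = 10 - 17/(-15) = 10 - 1/15*(-17) = 10 + 17/15 = 167/15 ≈ 11.133)
z(h) - Z = -6 - 1*167/15 = -6 - 167/15 = -257/15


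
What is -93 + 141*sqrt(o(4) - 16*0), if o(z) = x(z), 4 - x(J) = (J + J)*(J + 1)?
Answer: -93 + 846*I ≈ -93.0 + 846.0*I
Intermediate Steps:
x(J) = 4 - 2*J*(1 + J) (x(J) = 4 - (J + J)*(J + 1) = 4 - 2*J*(1 + J))
o(z) = 4 - 2*z - 2*z**2
-93 + 141*sqrt(o(4) - 16*0) = -93 + 141*sqrt((4 - 2*4 - 2*4**2) - 16*0) = -93 + 141*sqrt((4 - 8 - 2*16) + 0) = -93 + 141*sqrt((4 - 8 - 32) + 0) = -93 + 141*sqrt(-36 + 0) = -93 + 141*sqrt(-36) = -93 + 141*(6*I) = -93 + 846*I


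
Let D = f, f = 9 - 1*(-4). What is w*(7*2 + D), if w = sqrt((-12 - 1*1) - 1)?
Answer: 27*I*sqrt(14) ≈ 101.02*I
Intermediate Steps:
f = 13 (f = 9 + 4 = 13)
w = I*sqrt(14) (w = sqrt((-12 - 1) - 1) = sqrt(-13 - 1) = sqrt(-14) = I*sqrt(14) ≈ 3.7417*I)
D = 13
w*(7*2 + D) = (I*sqrt(14))*(7*2 + 13) = (I*sqrt(14))*(14 + 13) = (I*sqrt(14))*27 = 27*I*sqrt(14)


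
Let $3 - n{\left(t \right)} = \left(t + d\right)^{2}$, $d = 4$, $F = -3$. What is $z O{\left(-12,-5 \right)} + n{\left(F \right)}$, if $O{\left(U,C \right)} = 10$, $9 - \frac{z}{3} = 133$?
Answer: $-3718$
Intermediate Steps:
$z = -372$ ($z = 27 - 399 = -372$)
$n{\left(t \right)} = 3 - \left(4 + t\right)^{2}$ ($n{\left(t \right)} = 3 - \left(t + 4\right)^{2} = 3 - \left(4 + t\right)^{2}$)
$z O{\left(-12,-5 \right)} + n{\left(F \right)} = \left(-372\right) 10 + \left(3 - \left(4 - 3\right)^{2}\right) = -3720 + \left(3 - 1^{2}\right) = -3720 + \left(3 - 1\right) = -3720 + 2 = -3718$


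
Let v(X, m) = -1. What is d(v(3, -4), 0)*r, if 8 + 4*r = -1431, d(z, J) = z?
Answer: 1439/4 ≈ 359.75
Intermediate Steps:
r = -1439/4 (r = -2 + (¼)*(-1431) = -2 - 1431/4 = -1439/4 ≈ -359.75)
d(v(3, -4), 0)*r = -1*(-1439/4) = 1439/4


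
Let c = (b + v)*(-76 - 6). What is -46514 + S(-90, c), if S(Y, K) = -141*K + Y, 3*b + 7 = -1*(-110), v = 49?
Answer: 916896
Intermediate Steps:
b = 103/3 (b = -7/3 + (-1*(-110))/3 = -7/3 + (1/3)*110 = -7/3 + 110/3 = 103/3 ≈ 34.333)
c = -20500/3 (c = (103/3 + 49)*(-76 - 6) = (250/3)*(-82) = -20500/3 ≈ -6833.3)
S(Y, K) = Y - 141*K
-46514 + S(-90, c) = -46514 + (-90 - 141*(-20500/3)) = -46514 + (-90 + 963500) = -46514 + 963410 = 916896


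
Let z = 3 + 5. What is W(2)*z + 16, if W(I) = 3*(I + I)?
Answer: 112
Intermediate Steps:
z = 8
W(I) = 6*I (W(I) = 3*(2*I) = 6*I)
W(2)*z + 16 = (6*2)*8 + 16 = 12*8 + 16 = 96 + 16 = 112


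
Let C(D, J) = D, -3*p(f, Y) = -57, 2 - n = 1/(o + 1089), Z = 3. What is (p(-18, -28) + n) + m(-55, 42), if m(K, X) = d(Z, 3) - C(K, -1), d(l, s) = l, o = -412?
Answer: 53482/677 ≈ 78.999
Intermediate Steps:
n = 1353/677 (n = 2 - 1/(-412 + 1089) = 2 - 1/677 = 1353/677 ≈ 1.9985)
p(f, Y) = 19 (p(f, Y) = -⅓*(-57) = 19)
m(K, X) = 3 - K
(p(-18, -28) + n) + m(-55, 42) = (19 + 1353/677) + (3 - 1*(-55)) = 14216/677 + (3 + 55) = 14216/677 + 58 = 53482/677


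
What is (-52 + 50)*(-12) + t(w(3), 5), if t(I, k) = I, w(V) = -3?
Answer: 21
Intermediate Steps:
(-52 + 50)*(-12) + t(w(3), 5) = (-52 + 50)*(-12) - 3 = -2*(-12) - 3 = 24 - 3 = 21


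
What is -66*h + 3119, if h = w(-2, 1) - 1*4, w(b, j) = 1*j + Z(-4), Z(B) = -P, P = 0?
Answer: 3317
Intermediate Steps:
Z(B) = 0 (Z(B) = -1*0 = 0)
w(b, j) = j (w(b, j) = 1*j + 0 = j + 0 = j)
h = -3 (h = 1 - 1*4 = 1 - 4 = -3)
-66*h + 3119 = -66*(-3) + 3119 = 198 + 3119 = 3317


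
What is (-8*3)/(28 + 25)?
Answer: -24/53 ≈ -0.45283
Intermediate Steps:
(-8*3)/(28 + 25) = -24/53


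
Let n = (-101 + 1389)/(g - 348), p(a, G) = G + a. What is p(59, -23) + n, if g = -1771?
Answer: 74996/2119 ≈ 35.392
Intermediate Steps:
n = -1288/2119 (n = (-101 + 1389)/(-1771 - 348) = 1288/(-2119) = 1288*(-1/2119) = -1288/2119 ≈ -0.60783)
p(59, -23) + n = (-23 + 59) - 1288/2119 = 36 - 1288/2119 = 74996/2119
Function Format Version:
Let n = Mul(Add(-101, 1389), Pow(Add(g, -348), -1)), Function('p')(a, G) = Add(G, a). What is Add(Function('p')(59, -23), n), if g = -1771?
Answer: Rational(74996, 2119) ≈ 35.392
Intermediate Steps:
n = Rational(-1288, 2119) (n = Mul(Add(-101, 1389), Pow(Add(-1771, -348), -1)) = Mul(1288, Pow(-2119, -1)) = Mul(1288, Rational(-1, 2119)) = Rational(-1288, 2119) ≈ -0.60783)
Add(Function('p')(59, -23), n) = Add(Add(-23, 59), Rational(-1288, 2119)) = Add(36, Rational(-1288, 2119)) = Rational(74996, 2119)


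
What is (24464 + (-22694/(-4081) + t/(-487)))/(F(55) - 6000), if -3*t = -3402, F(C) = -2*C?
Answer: -3473380538/867378655 ≈ -4.0045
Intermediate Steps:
t = 1134 (t = -1/3*(-3402) = 1134)
(24464 + (-22694/(-4081) + t/(-487)))/(F(55) - 6000) = (24464 + (-22694/(-4081) + 1134/(-487)))/(-2*55 - 6000) = (24464 + (-22694*(-1/4081) + 1134*(-1/487)))/(-110 - 6000) = (24464 + (3242/583 - 1134/487))/(-6110) = (24464 + 917732/283921)*(-1/6110) = (6946761076/283921)*(-1/6110) = -3473380538/867378655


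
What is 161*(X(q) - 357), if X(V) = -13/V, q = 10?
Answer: -576863/10 ≈ -57686.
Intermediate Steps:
161*(X(q) - 357) = 161*(-13/10 - 357) = 161*(-3583/10) = -576863/10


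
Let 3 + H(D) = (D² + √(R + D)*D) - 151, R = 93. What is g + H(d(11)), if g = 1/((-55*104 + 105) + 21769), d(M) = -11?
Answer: -533081/16154 - 11*√82 ≈ -132.61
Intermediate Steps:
g = 1/16154 (g = 1/((-5720 + 105) + 21769) = 1/(-5615 + 21769) = 1/16154 ≈ 6.1904e-5)
H(D) = -154 + D² + D*√(93 + D) (H(D) = -3 + ((D² + √(93 + D)*D) - 151) = -3 + ((D² + D*√(93 + D)) - 151) = -3 + (-151 + D² + D*√(93 + D)) = -154 + D² + D*√(93 + D))
g + H(d(11)) = 1/16154 + (-154 + (-11)² - 11*√(93 - 11)) = 1/16154 + (-154 + 121 - 11*√82) = 1/16154 + (-33 - 11*√82) = -533081/16154 - 11*√82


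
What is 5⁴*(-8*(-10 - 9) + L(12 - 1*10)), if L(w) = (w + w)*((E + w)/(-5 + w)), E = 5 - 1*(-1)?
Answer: 265000/3 ≈ 88333.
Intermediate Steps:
E = 6 (E = 5 + 1 = 6)
L(w) = 2*w*(6 + w)/(-5 + w) (L(w) = (w + w)*((6 + w)/(-5 + w)) = (2*w)*((6 + w)/(-5 + w)) = 2*w*(6 + w)/(-5 + w))
5⁴*(-8*(-10 - 9) + L(12 - 1*10)) = 5⁴*(-8*(-10 - 9) + 2*(12 - 1*10)*(6 + (12 - 1*10))/(-5 + (12 - 1*10))) = 625*(-8*(-19) + 2*(12 - 10)*(6 + (12 - 10))/(-5 + (12 - 10))) = 625*(152 + 2*2*(6 + 2)/(-5 + 2)) = 625*(152 + 2*2*8/(-3)) = 625*(152 + 2*2*(-⅓)*8) = 625*(152 - 32/3) = 625*(424/3) = 265000/3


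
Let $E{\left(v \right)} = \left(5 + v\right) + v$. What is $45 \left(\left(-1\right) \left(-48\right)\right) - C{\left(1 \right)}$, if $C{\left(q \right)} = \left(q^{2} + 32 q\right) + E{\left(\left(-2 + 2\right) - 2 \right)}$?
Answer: $2126$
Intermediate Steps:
$E{\left(v \right)} = 5 + 2 v$
$C{\left(q \right)} = 1 + q^{2} + 32 q$ ($C{\left(q \right)} = \left(q^{2} + 32 q\right) + \left(5 + 2 \left(\left(-2 + 2\right) - 2\right)\right) = \left(q^{2} + 32 q\right) + \left(5 + 2 \left(0 - 2\right)\right) = \left(q^{2} + 32 q\right) + \left(5 + 2 \left(-2\right)\right) = \left(q^{2} + 32 q\right) + \left(5 - 4\right) = \left(q^{2} + 32 q\right) + 1 = 1 + q^{2} + 32 q$)
$45 \left(\left(-1\right) \left(-48\right)\right) - C{\left(1 \right)} = 45 \left(\left(-1\right) \left(-48\right)\right) - \left(1 + 1^{2} + 32 \cdot 1\right) = 45 \cdot 48 - \left(1 + 1 + 32\right) = 2160 - 34 = 2126$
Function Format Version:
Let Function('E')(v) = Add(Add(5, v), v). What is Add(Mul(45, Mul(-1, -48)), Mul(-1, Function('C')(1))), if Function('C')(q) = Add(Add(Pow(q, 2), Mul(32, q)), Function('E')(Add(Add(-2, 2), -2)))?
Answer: 2126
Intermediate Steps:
Function('E')(v) = Add(5, Mul(2, v))
Function('C')(q) = Add(1, Pow(q, 2), Mul(32, q)) (Function('C')(q) = Add(Add(Pow(q, 2), Mul(32, q)), Add(5, Mul(2, Add(Add(-2, 2), -2)))) = Add(Add(Pow(q, 2), Mul(32, q)), Add(5, Mul(2, Add(0, -2)))) = Add(Add(Pow(q, 2), Mul(32, q)), Add(5, Mul(2, -2))) = Add(Add(Pow(q, 2), Mul(32, q)), Add(5, -4)) = Add(Add(Pow(q, 2), Mul(32, q)), 1) = Add(1, Pow(q, 2), Mul(32, q)))
Add(Mul(45, Mul(-1, -48)), Mul(-1, Function('C')(1))) = Add(Mul(45, Mul(-1, -48)), Mul(-1, Add(1, Pow(1, 2), Mul(32, 1)))) = Add(Mul(45, 48), Mul(-1, Add(1, 1, 32))) = Add(2160, Mul(-1, 34)) = Add(2160, -34) = 2126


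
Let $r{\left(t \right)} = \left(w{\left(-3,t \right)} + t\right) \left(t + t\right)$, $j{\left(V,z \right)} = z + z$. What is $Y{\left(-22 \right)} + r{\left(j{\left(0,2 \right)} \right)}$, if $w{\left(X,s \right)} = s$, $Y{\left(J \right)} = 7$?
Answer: $71$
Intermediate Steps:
$j{\left(V,z \right)} = 2 z$
$r{\left(t \right)} = 4 t^{2}$ ($r{\left(t \right)} = \left(t + t\right) \left(t + t\right) = 2 t 2 t = 4 t^{2}$)
$Y{\left(-22 \right)} + r{\left(j{\left(0,2 \right)} \right)} = 7 + 4 \left(2 \cdot 2\right)^{2} = 7 + 4 \cdot 4^{2} = 7 + 4 \cdot 16 = 7 + 64 = 71$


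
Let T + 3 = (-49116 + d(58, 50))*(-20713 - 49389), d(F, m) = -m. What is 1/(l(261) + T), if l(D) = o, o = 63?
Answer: 1/3446634992 ≈ 2.9014e-10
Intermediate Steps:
l(D) = 63
T = 3446634929 (T = -3 + (-49116 - 1*50)*(-20713 - 49389) = -3 + (-49116 - 50)*(-70102) = -3 - 49166*(-70102) = -3 + 3446634932 = 3446634929)
1/(l(261) + T) = 1/(63 + 3446634929) = 1/3446634992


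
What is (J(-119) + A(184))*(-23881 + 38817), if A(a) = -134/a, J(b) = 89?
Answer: 30323814/23 ≈ 1.3184e+6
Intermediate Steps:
(J(-119) + A(184))*(-23881 + 38817) = (89 - 134/184)*(-23881 + 38817) = (89 - 134*1/184)*14936 = (89 - 67/92)*14936 = (8121/92)*14936 = 30323814/23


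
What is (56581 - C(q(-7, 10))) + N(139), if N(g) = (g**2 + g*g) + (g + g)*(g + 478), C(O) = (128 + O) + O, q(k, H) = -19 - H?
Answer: 266679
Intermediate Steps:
C(O) = 128 + 2*O
N(g) = 2*g**2 + 2*g*(478 + g) (N(g) = (g**2 + g**2) + (2*g)*(478 + g) = 2*g**2 + 2*g*(478 + g))
(56581 - C(q(-7, 10))) + N(139) = (56581 - (128 + 2*(-19 - 1*10))) + 4*139*(239 + 139) = (56581 - (128 + 2*(-19 - 10))) + 4*139*378 = (56581 - (128 + 2*(-29))) + 210168 = (56581 - (128 - 58)) + 210168 = (56581 - 1*70) + 210168 = (56581 - 70) + 210168 = 56511 + 210168 = 266679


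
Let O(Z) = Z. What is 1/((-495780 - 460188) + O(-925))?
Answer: -1/956893 ≈ -1.0450e-6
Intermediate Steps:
1/((-495780 - 460188) + O(-925)) = 1/((-495780 - 460188) - 925) = 1/(-955968 - 925) = 1/(-956893) = -1/956893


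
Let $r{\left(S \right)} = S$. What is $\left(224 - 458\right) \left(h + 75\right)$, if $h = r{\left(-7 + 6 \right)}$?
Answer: $-17316$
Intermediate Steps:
$h = -1$ ($h = -7 + 6 = -1$)
$\left(224 - 458\right) \left(h + 75\right) = \left(224 - 458\right) \left(-1 + 75\right) = \left(-234\right) 74 = -17316$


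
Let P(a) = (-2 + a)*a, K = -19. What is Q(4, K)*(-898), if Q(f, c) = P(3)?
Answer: -2694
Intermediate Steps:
P(a) = a*(-2 + a)
Q(f, c) = 3 (Q(f, c) = 3*(-2 + 3) = 3*1 = 3)
Q(4, K)*(-898) = 3*(-898) = -2694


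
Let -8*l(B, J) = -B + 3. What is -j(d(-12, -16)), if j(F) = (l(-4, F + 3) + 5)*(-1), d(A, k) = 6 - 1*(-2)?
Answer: 33/8 ≈ 4.1250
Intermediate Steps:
l(B, J) = -3/8 + B/8 (l(B, J) = -(-B + 3)/8 = -(3 - B)/8 = -3/8 + B/8)
d(A, k) = 8 (d(A, k) = 6 + 2 = 8)
j(F) = -33/8 (j(F) = ((-3/8 + (1/8)*(-4)) + 5)*(-1) = ((-3/8 - 1/2) + 5)*(-1) = (-7/8 + 5)*(-1) = (33/8)*(-1) = -33/8)
-j(d(-12, -16)) = -1*(-33/8) = 33/8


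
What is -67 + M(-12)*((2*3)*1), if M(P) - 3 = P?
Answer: -121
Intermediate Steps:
M(P) = 3 + P
-67 + M(-12)*((2*3)*1) = -67 + (3 - 12)*((2*3)*1) = -67 - 54 = -121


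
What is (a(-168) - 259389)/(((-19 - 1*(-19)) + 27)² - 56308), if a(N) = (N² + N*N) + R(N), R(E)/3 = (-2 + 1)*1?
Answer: 202944/55579 ≈ 3.6515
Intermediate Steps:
R(E) = -3 (R(E) = 3*((-2 + 1)*1) = 3*(-1*1) = 3*(-1) = -3)
a(N) = -3 + 2*N² (a(N) = (N² + N*N) - 3 = (N² + N²) - 3 = 2*N² - 3 = -3 + 2*N²)
(a(-168) - 259389)/(((-19 - 1*(-19)) + 27)² - 56308) = ((-3 + 2*(-168)²) - 259389)/(((-19 - 1*(-19)) + 27)² - 56308) = ((-3 + 2*28224) - 259389)/(((-19 + 19) + 27)² - 56308) = ((-3 + 56448) - 259389)/((0 + 27)² - 56308) = (56445 - 259389)/(27² - 56308) = -202944/(729 - 56308) = -202944/(-55579) = -202944*(-1/55579) = 202944/55579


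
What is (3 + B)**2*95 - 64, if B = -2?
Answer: 31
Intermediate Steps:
(3 + B)**2*95 - 64 = (3 - 2)**2*95 - 64 = 1**2*95 - 64 = 1*95 - 64 = 95 - 64 = 31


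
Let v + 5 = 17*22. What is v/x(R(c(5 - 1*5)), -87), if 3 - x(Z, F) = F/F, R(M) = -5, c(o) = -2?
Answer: 369/2 ≈ 184.50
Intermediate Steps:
x(Z, F) = 2 (x(Z, F) = 3 - F/F = 3 - 1*1 = 3 - 1 = 2)
v = 369 (v = -5 + 17*22 = -5 + 374 = 369)
v/x(R(c(5 - 1*5)), -87) = 369/2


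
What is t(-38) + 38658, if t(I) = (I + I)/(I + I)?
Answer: 38659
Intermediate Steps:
t(I) = 1 (t(I) = (2*I)/((2*I)) = (2*I)*(1/(2*I)) = 1)
t(-38) + 38658 = 1 + 38658 = 38659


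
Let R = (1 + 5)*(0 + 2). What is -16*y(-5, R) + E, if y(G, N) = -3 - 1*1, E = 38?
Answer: 102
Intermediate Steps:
R = 12 (R = 6*2 = 12)
y(G, N) = -4 (y(G, N) = -3 - 1 = -4)
-16*y(-5, R) + E = -16*(-4) + 38 = 64 + 38 = 102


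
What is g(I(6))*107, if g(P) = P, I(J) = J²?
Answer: 3852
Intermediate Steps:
g(I(6))*107 = 6²*107 = 36*107 = 3852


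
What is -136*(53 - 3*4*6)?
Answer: 2584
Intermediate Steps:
-136*(53 - 3*4*6) = -136*(53 - 12*6) = -136*(53 - 72) = -136*(-19) = 2584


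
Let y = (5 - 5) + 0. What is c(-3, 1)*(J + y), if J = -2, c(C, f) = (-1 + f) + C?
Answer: 6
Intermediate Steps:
c(C, f) = -1 + C + f
y = 0 (y = 0 + 0 = 0)
c(-3, 1)*(J + y) = (-1 - 3 + 1)*(-2 + 0) = -3*(-2) = 6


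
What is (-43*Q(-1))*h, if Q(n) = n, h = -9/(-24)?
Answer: 129/8 ≈ 16.125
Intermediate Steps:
h = 3/8 (h = -9*(-1/24) = 3/8 ≈ 0.37500)
(-43*Q(-1))*h = -43*(-1)*(3/8) = 43*(3/8) = 129/8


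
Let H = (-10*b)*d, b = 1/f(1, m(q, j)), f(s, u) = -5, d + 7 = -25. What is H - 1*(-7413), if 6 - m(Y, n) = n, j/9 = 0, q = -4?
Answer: 7349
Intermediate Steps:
j = 0 (j = 9*0 = 0)
m(Y, n) = 6 - n
d = -32 (d = -7 - 25 = -32)
b = -1/5 (b = 1/(-5) = -1/5 ≈ -0.20000)
H = -64 (H = -10*(-1/5)*(-32) = 2*(-32) = -64)
H - 1*(-7413) = -64 - 1*(-7413) = -64 + 7413 = 7349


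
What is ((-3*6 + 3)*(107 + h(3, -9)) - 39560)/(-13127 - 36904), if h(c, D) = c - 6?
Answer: 41120/50031 ≈ 0.82189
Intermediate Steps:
h(c, D) = -6 + c
((-3*6 + 3)*(107 + h(3, -9)) - 39560)/(-13127 - 36904) = ((-3*6 + 3)*(107 + (-6 + 3)) - 39560)/(-13127 - 36904) = ((-18 + 3)*(107 - 3) - 39560)/(-50031) = (-15*104 - 39560)*(-1/50031) = (-1560 - 39560)*(-1/50031) = -41120*(-1/50031) = 41120/50031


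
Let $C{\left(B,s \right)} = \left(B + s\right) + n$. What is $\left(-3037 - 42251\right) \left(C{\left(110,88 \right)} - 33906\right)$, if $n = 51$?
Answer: $1524258216$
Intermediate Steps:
$C{\left(B,s \right)} = 51 + B + s$ ($C{\left(B,s \right)} = \left(B + s\right) + 51 = 51 + B + s$)
$\left(-3037 - 42251\right) \left(C{\left(110,88 \right)} - 33906\right) = \left(-3037 - 42251\right) \left(\left(51 + 110 + 88\right) - 33906\right) = - 45288 \left(249 - 33906\right) = \left(-45288\right) \left(-33657\right) = 1524258216$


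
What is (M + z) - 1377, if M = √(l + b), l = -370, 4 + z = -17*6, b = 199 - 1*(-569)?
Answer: -1483 + √398 ≈ -1463.1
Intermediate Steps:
b = 768 (b = 199 + 569 = 768)
z = -106 (z = -4 - 17*6 = -4 - 102 = -106)
M = √398 (M = √(-370 + 768) = √398 ≈ 19.950)
(M + z) - 1377 = (√398 - 106) - 1377 = (-106 + √398) - 1377 = -1483 + √398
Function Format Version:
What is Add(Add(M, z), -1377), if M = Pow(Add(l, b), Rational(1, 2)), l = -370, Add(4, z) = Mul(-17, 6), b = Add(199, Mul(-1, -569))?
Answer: Add(-1483, Pow(398, Rational(1, 2))) ≈ -1463.1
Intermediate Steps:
b = 768 (b = Add(199, 569) = 768)
z = -106 (z = Add(-4, Mul(-17, 6)) = Add(-4, -102) = -106)
M = Pow(398, Rational(1, 2)) (M = Pow(Add(-370, 768), Rational(1, 2)) = Pow(398, Rational(1, 2)) ≈ 19.950)
Add(Add(M, z), -1377) = Add(Add(Pow(398, Rational(1, 2)), -106), -1377) = Add(Add(-106, Pow(398, Rational(1, 2))), -1377) = Add(-1483, Pow(398, Rational(1, 2)))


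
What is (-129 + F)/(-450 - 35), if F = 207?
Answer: -78/485 ≈ -0.16082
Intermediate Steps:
(-129 + F)/(-450 - 35) = (-129 + 207)/(-450 - 35) = 78/(-485) = 78*(-1/485) = -78/485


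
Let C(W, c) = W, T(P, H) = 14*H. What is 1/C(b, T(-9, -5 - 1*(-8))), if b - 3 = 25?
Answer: 1/28 ≈ 0.035714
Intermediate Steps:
b = 28 (b = 3 + 25 = 28)
1/C(b, T(-9, -5 - 1*(-8))) = 1/28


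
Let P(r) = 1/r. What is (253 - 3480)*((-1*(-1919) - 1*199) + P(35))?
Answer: -27752661/5 ≈ -5.5505e+6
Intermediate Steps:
(253 - 3480)*((-1*(-1919) - 1*199) + P(35)) = (253 - 3480)*((-1*(-1919) - 1*199) + 1/35) = -3227*((1919 - 199) + 1/35) = -3227*(1720 + 1/35) = -3227*60201/35 = -27752661/5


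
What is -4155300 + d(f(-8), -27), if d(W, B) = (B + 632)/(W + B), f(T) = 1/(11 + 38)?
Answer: -5493336245/1322 ≈ -4.1553e+6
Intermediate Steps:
f(T) = 1/49
d(W, B) = (632 + B)/(B + W)
-4155300 + d(f(-8), -27) = -4155300 + (632 - 27)/(-27 + 1/49) = -4155300 + 605/(-1322/49) = -4155300 - 49/1322*605 = -4155300 - 29645/1322 = -5493336245/1322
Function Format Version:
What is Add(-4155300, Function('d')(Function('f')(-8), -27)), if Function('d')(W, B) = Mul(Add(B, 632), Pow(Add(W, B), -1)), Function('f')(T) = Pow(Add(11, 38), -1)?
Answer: Rational(-5493336245, 1322) ≈ -4.1553e+6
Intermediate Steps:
Function('f')(T) = Rational(1, 49) (Function('f')(T) = Pow(49, -1) = Rational(1, 49))
Function('d')(W, B) = Mul(Pow(Add(B, W), -1), Add(632, B)) (Function('d')(W, B) = Mul(Add(632, B), Pow(Add(B, W), -1)) = Mul(Pow(Add(B, W), -1), Add(632, B)))
Add(-4155300, Function('d')(Function('f')(-8), -27)) = Add(-4155300, Mul(Pow(Add(-27, Rational(1, 49)), -1), Add(632, -27))) = Add(-4155300, Mul(Pow(Rational(-1322, 49), -1), 605)) = Add(-4155300, Mul(Rational(-49, 1322), 605)) = Add(-4155300, Rational(-29645, 1322)) = Rational(-5493336245, 1322)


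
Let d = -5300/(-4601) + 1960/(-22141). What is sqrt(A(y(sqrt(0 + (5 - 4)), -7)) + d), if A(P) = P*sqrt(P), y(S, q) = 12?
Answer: 2*sqrt(56304031315515 + 1270732392476214*sqrt(3))/14552963 ≈ 6.5294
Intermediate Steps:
d = 15475620/14552963 (d = -5300*(-1/4601) + 1960*(-1/22141) = 5300/4601 - 280/3163 = 15475620/14552963 ≈ 1.0634)
A(P) = P**(3/2)
sqrt(A(y(sqrt(0 + (5 - 4)), -7)) + d) = sqrt(12**(3/2) + 15475620/14552963) = sqrt(24*sqrt(3) + 15475620/14552963) = sqrt(15475620/14552963 + 24*sqrt(3))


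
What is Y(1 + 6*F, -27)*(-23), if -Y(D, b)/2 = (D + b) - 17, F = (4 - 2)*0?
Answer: -1978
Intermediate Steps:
F = 0 (F = 2*0 = 0)
Y(D, b) = 34 - 2*D - 2*b (Y(D, b) = -2*((D + b) - 17) = -2*(-17 + D + b) = 34 - 2*D - 2*b)
Y(1 + 6*F, -27)*(-23) = (34 - 2*(1 + 6*0) - 2*(-27))*(-23) = (34 - 2*(1 + 0) + 54)*(-23) = (34 - 2*1 + 54)*(-23) = (34 - 2 + 54)*(-23) = 86*(-23) = -1978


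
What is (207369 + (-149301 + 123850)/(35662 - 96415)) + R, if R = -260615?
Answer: -3234828787/60753 ≈ -53246.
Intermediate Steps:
(207369 + (-149301 + 123850)/(35662 - 96415)) + R = (207369 + (-149301 + 123850)/(35662 - 96415)) - 260615 = (207369 - 25451/(-60753)) - 260615 = (207369 - 25451*(-1/60753)) - 260615 = (207369 + 25451/60753) - 260615 = 12598314308/60753 - 260615 = -3234828787/60753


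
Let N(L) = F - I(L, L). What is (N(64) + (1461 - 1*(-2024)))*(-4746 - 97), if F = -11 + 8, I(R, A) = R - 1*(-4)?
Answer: -16534002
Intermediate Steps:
I(R, A) = 4 + R (I(R, A) = R + 4 = 4 + R)
F = -3
N(L) = -7 - L (N(L) = -3 - (4 + L) = -3 + (-4 - L) = -7 - L)
(N(64) + (1461 - 1*(-2024)))*(-4746 - 97) = ((-7 - 1*64) + (1461 - 1*(-2024)))*(-4746 - 97) = ((-7 - 64) + (1461 + 2024))*(-4843) = (-71 + 3485)*(-4843) = 3414*(-4843) = -16534002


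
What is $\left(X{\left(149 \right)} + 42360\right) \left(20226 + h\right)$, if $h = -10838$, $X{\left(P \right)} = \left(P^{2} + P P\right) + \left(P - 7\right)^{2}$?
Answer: $1003821288$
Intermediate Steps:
$X{\left(P \right)} = \left(-7 + P\right)^{2} + 2 P^{2}$ ($X{\left(P \right)} = \left(P^{2} + P^{2}\right) + \left(-7 + P\right)^{2} = 2 P^{2} + \left(-7 + P\right)^{2} = \left(-7 + P\right)^{2} + 2 P^{2}$)
$\left(X{\left(149 \right)} + 42360\right) \left(20226 + h\right) = \left(\left(\left(-7 + 149\right)^{2} + 2 \cdot 149^{2}\right) + 42360\right) \left(20226 - 10838\right) = \left(\left(142^{2} + 2 \cdot 22201\right) + 42360\right) 9388 = \left(\left(20164 + 44402\right) + 42360\right) 9388 = \left(64566 + 42360\right) 9388 = 106926 \cdot 9388 = 1003821288$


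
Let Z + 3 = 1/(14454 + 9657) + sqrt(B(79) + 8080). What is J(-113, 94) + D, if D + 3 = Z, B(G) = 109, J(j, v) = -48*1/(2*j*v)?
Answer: -16340989/2724543 + sqrt(8189) ≈ 84.495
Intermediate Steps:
J(j, v) = -24/(j*v) (J(j, v) = -48*1/(2*j*v) = -24/(j*v))
Z = -72332/24111 + sqrt(8189) (Z = -3 + (1/(14454 + 9657) + sqrt(109 + 8080)) = -3 + (1/24111 + sqrt(8189)) = -72332/24111 + sqrt(8189) ≈ 87.493)
D = -144665/24111 + sqrt(8189) (D = -3 + (-72332/24111 + sqrt(8189)) = -144665/24111 + sqrt(8189) ≈ 84.493)
J(-113, 94) + D = -24/(-113*94) + (-144665/24111 + sqrt(8189)) = -24*(-1/113)*1/94 + (-144665/24111 + sqrt(8189)) = 12/5311 + (-144665/24111 + sqrt(8189)) = -16340989/2724543 + sqrt(8189)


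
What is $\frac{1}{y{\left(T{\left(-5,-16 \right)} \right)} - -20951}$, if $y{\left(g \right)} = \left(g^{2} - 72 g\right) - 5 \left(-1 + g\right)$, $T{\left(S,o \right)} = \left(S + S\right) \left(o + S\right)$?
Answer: $\frac{1}{48886} \approx 2.0456 \cdot 10^{-5}$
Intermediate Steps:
$T{\left(S,o \right)} = 2 S \left(S + o\right)$
$y{\left(g \right)} = 5 + g^{2} - 77 g$ ($y{\left(g \right)} = \left(g^{2} - 72 g\right) - \left(-5 + 5 g\right) = 5 + g^{2} - 77 g$)
$\frac{1}{y{\left(T{\left(-5,-16 \right)} \right)} - -20951} = \frac{1}{\left(5 + \left(2 \left(-5\right) \left(-5 - 16\right)\right)^{2} - 77 \cdot 2 \left(-5\right) \left(-5 - 16\right)\right) - -20951} = \frac{1}{\left(5 + \left(2 \left(-5\right) \left(-21\right)\right)^{2} - 77 \cdot 2 \left(-5\right) \left(-21\right)\right) + 20951} = \frac{1}{\left(5 + 210^{2} - 16170\right) + 20951} = \frac{1}{\left(5 + 44100 - 16170\right) + 20951} = \frac{1}{27935 + 20951} = \frac{1}{48886}$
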